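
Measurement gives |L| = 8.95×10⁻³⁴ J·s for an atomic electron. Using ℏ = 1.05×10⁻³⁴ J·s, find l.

In units of ℏ, |L| ≈ 8.524.
l(l+1) ≈ 8.524² ≈ 72.66, so l = 8.

l = 8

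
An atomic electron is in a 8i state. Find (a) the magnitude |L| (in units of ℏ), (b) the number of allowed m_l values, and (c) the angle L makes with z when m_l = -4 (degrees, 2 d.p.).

|L| = √42 ℏ ≈ 6.481ℏ; 13 values; θ(m_l=-4) ≈ 128.11°

8i means n = 8, l = 6.
|L| = ℏ√(6·7) = √42 ℏ ≈ 6.481ℏ.
There are 2l+1 = 13 values of m_l.
For m_l = -4: cos θ = -4/√42, θ ≈ 128.11°.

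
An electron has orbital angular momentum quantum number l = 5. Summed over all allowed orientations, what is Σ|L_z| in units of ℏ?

Σ|L_z| = 30 ℏ

The allowed m_l values are -5, -4, -3, -2, -1, 0, 1, 2, 3, 4, 5.
Σ|m_l| = 2·5(5+1)/2 = 30.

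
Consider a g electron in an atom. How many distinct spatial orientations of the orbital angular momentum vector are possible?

The letter g corresponds to l = 4.
The number of m_l values is 2l + 1 = 2·4 + 1 = 9.

9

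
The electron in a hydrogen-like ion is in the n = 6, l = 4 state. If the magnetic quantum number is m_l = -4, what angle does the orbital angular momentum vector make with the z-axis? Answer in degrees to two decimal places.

θ ≈ 153.43°

|L| = √(l(l+1)) ℏ = 2√5 ℏ.
L_z = m_l ℏ = −4ℏ.
cos θ = L_z/|L| = -4/√20, so θ ≈ 153.43°.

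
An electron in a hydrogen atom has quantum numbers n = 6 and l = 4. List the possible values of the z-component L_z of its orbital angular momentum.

L_z ∈ {−4ℏ, −3ℏ, −2ℏ, −ℏ, 0, ℏ, 2ℏ, 3ℏ, 4ℏ}

L_z = m_l ℏ with m_l ranging from −l to +l in integer steps.
For l = 4: m_l ∈ {-4, -3, -2, -1, 0, 1, 2, 3, 4}.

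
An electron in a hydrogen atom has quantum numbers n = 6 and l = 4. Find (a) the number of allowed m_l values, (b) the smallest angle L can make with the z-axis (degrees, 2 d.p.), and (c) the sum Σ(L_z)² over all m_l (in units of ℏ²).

9 values; θ_min ≈ 26.57°; Σ(L_z)² = 60 ℏ²

There are 2l+1 = 9 values of m_l.
cos θ_min = 4/√20, so θ_min ≈ 26.57°.
Σ m_l² = 60, so Σ(L_z)² = 60 ℏ².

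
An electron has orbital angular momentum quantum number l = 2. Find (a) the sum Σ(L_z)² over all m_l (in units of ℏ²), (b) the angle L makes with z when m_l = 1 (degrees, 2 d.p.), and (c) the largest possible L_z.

Σ m_l² = 10, so Σ(L_z)² = 10 ℏ².
For m_l = 1: cos θ = 1/√6, θ ≈ 65.91°.
L_z,max = lℏ = 2ℏ.

Σ(L_z)² = 10 ℏ²; θ(m_l=1) ≈ 65.91°; L_z,max = 2ℏ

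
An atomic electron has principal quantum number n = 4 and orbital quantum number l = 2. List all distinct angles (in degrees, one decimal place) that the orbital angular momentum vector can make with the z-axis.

|L|² = l(l+1)ℏ² = 6ℏ², so |L| = √6 ℏ.
cos θ = m_l/√6 for each m_l ∈ {-2, -1, 0, 1, 2}.

θ ∈ {35.3°, 65.9°, 90.0°, 114.1°, 144.7°}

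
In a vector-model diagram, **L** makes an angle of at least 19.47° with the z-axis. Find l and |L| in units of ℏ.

l = 8, |L| = 6√2 ℏ ≈ 8.485ℏ

cos²θ_min = l/(l+1) = 0.8889.
l = cos²θ/sin²θ ≈ 8.
Then |L| = ℏ√(8·9) = 6√2 ℏ.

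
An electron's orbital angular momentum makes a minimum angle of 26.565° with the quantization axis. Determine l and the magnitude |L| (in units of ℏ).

cos²θ_min = l/(l+1) = 0.8000.
l = cos²θ/sin²θ ≈ 4.
Then |L| = ℏ√(4·5) = 2√5 ℏ.

l = 4, |L| = 2√5 ℏ ≈ 4.472ℏ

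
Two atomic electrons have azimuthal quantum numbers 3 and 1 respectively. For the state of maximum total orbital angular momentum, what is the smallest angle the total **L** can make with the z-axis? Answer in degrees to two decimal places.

θ_min ≈ 26.57°

By the triangle rule, |l₁ − l₂| ≤ L ≤ l₁ + l₂.
So L can be 2, 3, 4.
The maximum is L = 4, with |L_tot| = ℏ√(4·5) = 2√5 ℏ.
The minimum angle with z is arccos(4/√20) ≈ 26.57°.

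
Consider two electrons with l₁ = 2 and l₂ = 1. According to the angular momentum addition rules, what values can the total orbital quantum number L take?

L = 1, 2, 3

The total orbital quantum number L ranges from |l₁ − l₂| to l₁ + l₂ in integer steps.
L ∈ {1, 2, 3}.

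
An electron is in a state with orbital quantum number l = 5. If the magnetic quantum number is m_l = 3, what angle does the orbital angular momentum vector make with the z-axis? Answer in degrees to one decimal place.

|L|² = l(l+1)ℏ² = 30ℏ², so |L| = √30 ℏ.
L_z = m_l ℏ = 3ℏ.
cos θ = L_z/|L| = 3/√30, so θ ≈ 56.8°.

θ ≈ 56.8°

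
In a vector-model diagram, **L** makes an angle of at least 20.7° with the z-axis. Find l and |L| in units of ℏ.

cos²θ_min = l/(l+1) = 0.8751.
Thus l = 0.8751/(1 − 0.8751) ≈ 7.
Then |L| = ℏ√(7·8) = 2√14 ℏ.

l = 7, |L| = 2√14 ℏ ≈ 7.483ℏ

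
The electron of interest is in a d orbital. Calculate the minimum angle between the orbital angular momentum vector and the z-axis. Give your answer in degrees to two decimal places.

θ_min ≈ 35.26°

For a d orbital, l = 2.
|L| = ℏ√(l(l+1)) = √6 ℏ.
The smallest angle corresponds to the largest L_z, i.e. m_l = l = 2, giving L_z = 2ℏ.
cos θ_min = 2/√6, so θ_min ≈ 35.26°.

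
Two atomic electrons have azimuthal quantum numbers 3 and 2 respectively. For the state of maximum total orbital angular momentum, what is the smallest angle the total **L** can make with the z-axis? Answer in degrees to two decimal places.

θ_min ≈ 24.09°

The total orbital quantum number L ranges from |l₁ − l₂| to l₁ + l₂ in integer steps.
So L can be 1, 2, 3, 4, 5.
The maximum is L = 5, with |L_tot| = ℏ√(5·6) = √30 ℏ.
The minimum angle with z is arccos(5/√30) ≈ 24.09°.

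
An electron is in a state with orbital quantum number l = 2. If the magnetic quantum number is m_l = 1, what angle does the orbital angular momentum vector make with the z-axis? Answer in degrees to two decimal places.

θ ≈ 65.91°

|L| = √(l(l+1)) ℏ = √6 ℏ.
L_z = m_l ℏ = 1ℏ.
cos θ = L_z/|L| = 1/√6, so θ ≈ 65.91°.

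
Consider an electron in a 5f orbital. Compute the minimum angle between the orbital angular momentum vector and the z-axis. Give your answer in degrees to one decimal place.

For 5f, l = 3.
|L| = ℏ√(l(l+1)) = 2√3 ℏ.
The smallest angle corresponds to the largest L_z, i.e. m_l = l = 3, giving L_z = 3ℏ.
cos θ_min = 3/√12, so θ_min ≈ 30.0°.

θ_min ≈ 30.0°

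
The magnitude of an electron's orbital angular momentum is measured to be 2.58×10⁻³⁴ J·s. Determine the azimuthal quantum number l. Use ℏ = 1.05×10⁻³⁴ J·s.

In units of ℏ, |L| ≈ 2.457.
Set l(l+1) = 6.04; the integer solution is l = 2.

l = 2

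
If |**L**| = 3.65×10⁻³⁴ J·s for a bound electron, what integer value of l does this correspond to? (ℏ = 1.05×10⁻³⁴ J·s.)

In units of ℏ, |L| ≈ 3.476.
(|L|/ℏ)² = l(l+1) ≈ 12.08 ⇒ l = 3.

l = 3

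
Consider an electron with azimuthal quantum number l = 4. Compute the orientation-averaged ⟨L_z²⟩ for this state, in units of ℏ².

The allowed m_l values are -4, -3, -2, -1, 0, 1, 2, 3, 4.
⟨L_z²⟩ = ℏ²·(Σ m_l²)/(2l+1) = ℏ²·60/9 = 6.667ℏ².

⟨L_z²⟩ = 6.667 ℏ²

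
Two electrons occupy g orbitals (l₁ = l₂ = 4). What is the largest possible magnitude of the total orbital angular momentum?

L runs from |4 − 4| = 0 to 4 + 4 = 8.
L ∈ {0, 1, 2, 3, 4, 5, 6, 7, 8}.
The largest magnitude corresponds to L = 8: |L_tot| = ℏ√(8·9) = 6√2 ℏ.

|L_tot|_max = 6√2 ℏ ≈ 8.485ℏ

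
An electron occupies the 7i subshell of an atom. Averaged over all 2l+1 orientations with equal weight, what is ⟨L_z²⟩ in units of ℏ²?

The 7i subshell has l = 6.
m_l runs from −6 to 6, i.e. {-6, -5, -4, -3, -2, -1, 0, 1, 2, 3, 4, 5, 6}.
⟨L_z²⟩ = ℏ²·l(l+1)/3 = 14ℏ².

⟨L_z²⟩ = 14 ℏ²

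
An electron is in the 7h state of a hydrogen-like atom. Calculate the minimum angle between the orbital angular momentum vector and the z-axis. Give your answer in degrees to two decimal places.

θ_min ≈ 24.09°

For 7h, l = 5.
|L|² = l(l+1)ℏ² = 30ℏ², so |L| = √30 ℏ.
The smallest angle corresponds to the largest L_z, i.e. m_l = l = 5, giving L_z = 5ℏ.
cos θ_min = 5/√30, so θ_min ≈ 24.09°.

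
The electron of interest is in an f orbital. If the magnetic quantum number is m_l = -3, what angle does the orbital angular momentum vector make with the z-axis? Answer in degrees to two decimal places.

θ ≈ 150.00°

An f state has l = 3.
|L|² = l(l+1)ℏ² = 12ℏ², so |L| = 2√3 ℏ.
L_z = m_l ℏ = −3ℏ.
cos θ = L_z/|L| = -3/√12, so θ ≈ 150.00°.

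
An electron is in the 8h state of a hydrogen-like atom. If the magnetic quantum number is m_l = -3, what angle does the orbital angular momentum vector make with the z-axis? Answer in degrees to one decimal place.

8h means n = 8, l = 5.
|L| = √(l(l+1)) ℏ = √30 ℏ.
L_z = m_l ℏ = −3ℏ.
cos θ = L_z/|L| = -3/√30, so θ ≈ 123.2°.

θ ≈ 123.2°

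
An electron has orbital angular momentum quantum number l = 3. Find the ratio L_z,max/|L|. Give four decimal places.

L_z,max/|L| = 0.8660

|L| = 2√3 ℏ ≈ 3.4641ℏ, while L_z,max = lℏ = 3ℏ.
L_z,max/|L| = 3/√12 = 0.8660.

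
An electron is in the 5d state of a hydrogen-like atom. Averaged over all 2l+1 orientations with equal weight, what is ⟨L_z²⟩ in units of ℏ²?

⟨L_z²⟩ = 2 ℏ²

5d means n = 5, l = 2.
The allowed m_l values are -2, -1, 0, 1, 2.
⟨L_z²⟩ = ℏ²·l(l+1)/3 = 2ℏ².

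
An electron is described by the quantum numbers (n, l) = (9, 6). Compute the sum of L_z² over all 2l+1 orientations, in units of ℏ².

m_l ∈ {-6, -5, -4, -3, -2, -1, 0, 1, 2, 3, 4, 5, 6}.
Σ m_l² = 2·(1 + 4 + 9 + 16 + 25 + 36) = 182.

Σ(L_z)² = 182 ℏ²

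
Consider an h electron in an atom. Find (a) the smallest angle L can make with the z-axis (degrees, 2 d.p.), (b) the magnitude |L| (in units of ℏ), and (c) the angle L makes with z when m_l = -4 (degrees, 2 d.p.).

θ_min ≈ 24.09°; |L| = √30 ℏ ≈ 5.477ℏ; θ(m_l=-4) ≈ 136.91°

An h state has l = 5.
cos θ_min = 5/√30, so θ_min ≈ 24.09°.
|L| = ℏ√(5·6) = √30 ℏ ≈ 5.477ℏ.
For m_l = -4: cos θ = -4/√30, θ ≈ 136.91°.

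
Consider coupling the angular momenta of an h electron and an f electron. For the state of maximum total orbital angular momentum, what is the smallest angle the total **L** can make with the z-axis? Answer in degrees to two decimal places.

θ_min ≈ 19.47°

L runs from |5 − 3| = 2 to 5 + 3 = 8.
L ∈ {2, 3, 4, 5, 6, 7, 8}.
The maximum is L = 8, with |L_tot| = ℏ√(8·9) = 6√2 ℏ.
The minimum angle with z is arccos(8/√72) ≈ 19.47°.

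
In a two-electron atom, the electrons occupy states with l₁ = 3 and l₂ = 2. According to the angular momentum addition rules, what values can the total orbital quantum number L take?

L = 1, 2, 3, 4, 5

Angular momentum addition gives L = |l₁ − l₂|, …, l₁ + l₂.
So L can be 1, 2, 3, 4, 5.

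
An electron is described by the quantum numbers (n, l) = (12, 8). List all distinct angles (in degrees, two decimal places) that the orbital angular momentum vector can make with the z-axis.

|L| = √(l(l+1)) ℏ = 6√2 ℏ.
cos θ = m_l/√72 for each m_l ∈ {-8, -7, -6, -5, -4, -3, -2, -1, 0, 1, 2, 3, 4, 5, 6, 7, 8}.

θ ∈ {19.47°, 34.42°, 45.00°, 53.90°, 61.87°, 69.30°, 76.37°, 83.23°, 90.00°, 96.77°, 103.63°, 110.70°, 118.13°, 126.10°, 135.00°, 145.58°, 160.53°}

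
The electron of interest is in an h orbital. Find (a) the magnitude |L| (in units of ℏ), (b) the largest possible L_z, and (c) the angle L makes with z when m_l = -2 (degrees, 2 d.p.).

H corresponds to l = 5.
|L| = ℏ√(5·6) = √30 ℏ ≈ 5.477ℏ.
L_z,max = lℏ = 5ℏ.
For m_l = -2: cos θ = -2/√30, θ ≈ 111.42°.

|L| = √30 ℏ ≈ 5.477ℏ; L_z,max = 5ℏ; θ(m_l=-2) ≈ 111.42°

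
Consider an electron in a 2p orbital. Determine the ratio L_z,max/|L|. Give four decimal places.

2p means n = 2, l = 1.
|L| = √2 ℏ ≈ 1.4142ℏ, while L_z,max = lℏ = 1ℏ.
L_z,max/|L| = 1/√2 = 0.7071.

L_z,max/|L| = 0.7071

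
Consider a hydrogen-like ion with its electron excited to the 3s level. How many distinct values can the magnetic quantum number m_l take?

1

The 3s level has l = 0.
The number of m_l values is 2l + 1 = 2·0 + 1 = 1.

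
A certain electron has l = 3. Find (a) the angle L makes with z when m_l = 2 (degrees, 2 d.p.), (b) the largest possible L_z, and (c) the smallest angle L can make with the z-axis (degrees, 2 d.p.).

θ(m_l=2) ≈ 54.74°; L_z,max = 3ℏ; θ_min ≈ 30.00°

For m_l = 2: cos θ = 2/√12, θ ≈ 54.74°.
L_z,max = lℏ = 3ℏ.
cos θ_min = 3/√12, so θ_min ≈ 30.00°.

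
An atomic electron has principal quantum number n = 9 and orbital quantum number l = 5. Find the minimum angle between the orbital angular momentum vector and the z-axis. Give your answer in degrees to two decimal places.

|L| = √(l(l+1)) ℏ = √30 ℏ.
The smallest angle corresponds to the largest L_z, i.e. m_l = l = 5, giving L_z = 5ℏ.
cos θ_min = 5/√30, so θ_min ≈ 24.09°.

θ_min ≈ 24.09°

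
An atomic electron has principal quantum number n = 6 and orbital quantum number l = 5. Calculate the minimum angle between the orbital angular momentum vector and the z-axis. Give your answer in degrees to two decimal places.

θ_min ≈ 24.09°

|L| = √(l(l+1)) ℏ = √30 ℏ.
The smallest angle corresponds to the largest L_z, i.e. m_l = l = 5, giving L_z = 5ℏ.
cos θ_min = 5/√30, so θ_min ≈ 24.09°.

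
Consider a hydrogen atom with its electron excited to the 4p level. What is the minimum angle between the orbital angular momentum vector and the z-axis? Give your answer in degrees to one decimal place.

The 4p level has l = 1.
|L|² = l(l+1)ℏ² = 2ℏ², so |L| = √2 ℏ.
The smallest angle corresponds to the largest L_z, i.e. m_l = l = 1, giving L_z = 1ℏ.
cos θ_min = 1/√2, so θ_min ≈ 45.0°.

θ_min ≈ 45.0°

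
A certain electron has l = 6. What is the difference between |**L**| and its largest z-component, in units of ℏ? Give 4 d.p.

|L| = √42 ℏ ≈ 6.4807ℏ, while L_z,max = lℏ = 6ℏ.
The difference is (√42 − 6)ℏ ≈ 0.4807ℏ.

|L| − L_z,max ≈ 0.4807ℏ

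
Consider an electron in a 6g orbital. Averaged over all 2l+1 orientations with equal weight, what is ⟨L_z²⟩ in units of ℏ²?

The 6g subshell has l = 4.
The allowed m_l values are -4, -3, -2, -1, 0, 1, 2, 3, 4.
Average of L_z² over 9 states: 60/9 ℏ² = 6.667 ℏ².

⟨L_z²⟩ = 6.667 ℏ²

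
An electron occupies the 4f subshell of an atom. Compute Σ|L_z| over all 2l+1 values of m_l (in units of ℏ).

Σ|L_z| = 12 ℏ

For 4f, l = 3.
m_l ∈ {-3, -2, -1, 0, 1, 2, 3}.
Σ|m_l| = 2(1+2+…+3) = 12.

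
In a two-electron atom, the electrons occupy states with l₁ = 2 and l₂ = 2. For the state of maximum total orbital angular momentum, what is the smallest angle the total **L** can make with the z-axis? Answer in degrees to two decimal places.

θ_min ≈ 26.57°

By the triangle rule, |l₁ − l₂| ≤ L ≤ l₁ + l₂.
Allowed values: L = 0, 1, 2, 3, 4.
The maximum is L = 4, with |L_tot| = ℏ√(4·5) = 2√5 ℏ.
The minimum angle with z is arccos(4/√20) ≈ 26.57°.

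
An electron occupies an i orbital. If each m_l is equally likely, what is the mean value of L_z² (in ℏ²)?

An i state has l = 6.
m_l runs from −6 to 6, i.e. {-6, -5, -4, -3, -2, -1, 0, 1, 2, 3, 4, 5, 6}.
Average of L_z² over 13 states: 182/13 ℏ² = 14 ℏ².

⟨L_z²⟩ = 14 ℏ²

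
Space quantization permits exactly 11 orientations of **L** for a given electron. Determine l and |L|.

Since there are 2l+1 = 11 values of m_l, l = 5.
|L| = ℏ√(l(l+1)) = ℏ√(5·6) = √30 ℏ.

l = 5, |L| = √30 ℏ ≈ 5.477ℏ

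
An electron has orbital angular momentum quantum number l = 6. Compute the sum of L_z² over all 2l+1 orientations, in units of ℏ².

The allowed m_l values are -6, -5, -4, -3, -2, -1, 0, 1, 2, 3, 4, 5, 6.
Summing m² from −6 to 6: Σ m_l² = 182.

Σ(L_z)² = 182 ℏ²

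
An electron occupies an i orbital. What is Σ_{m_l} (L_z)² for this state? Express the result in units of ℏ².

The letter i corresponds to l = 6.
m_l ∈ {-6, -5, -4, -3, -2, -1, 0, 1, 2, 3, 4, 5, 6}.
Σ m_l² = l(l+1)(2l+1)/3 = 6·7·13/3 = 182.

Σ(L_z)² = 182 ℏ²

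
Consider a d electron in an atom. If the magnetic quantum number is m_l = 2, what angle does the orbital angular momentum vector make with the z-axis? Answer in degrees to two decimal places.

D corresponds to l = 2.
|L|² = l(l+1)ℏ² = 6ℏ², so |L| = √6 ℏ.
L_z = m_l ℏ = 2ℏ.
cos θ = L_z/|L| = 2/√6, so θ ≈ 35.26°.

θ ≈ 35.26°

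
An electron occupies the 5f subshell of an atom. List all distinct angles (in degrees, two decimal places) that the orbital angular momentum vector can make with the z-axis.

θ ∈ {30.00°, 54.74°, 73.22°, 90.00°, 106.78°, 125.26°, 150.00°}

For 5f, l = 3.
|L| = ℏ√(l(l+1)) = 2√3 ℏ.
cos θ = m_l/√12 for each m_l ∈ {-3, -2, -1, 0, 1, 2, 3}.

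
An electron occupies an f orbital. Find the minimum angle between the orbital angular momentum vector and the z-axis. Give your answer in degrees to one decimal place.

For an f orbital, l = 3.
|L|² = l(l+1)ℏ² = 12ℏ², so |L| = 2√3 ℏ.
The smallest angle corresponds to the largest L_z, i.e. m_l = l = 3, giving L_z = 3ℏ.
cos θ_min = 3/√12, so θ_min ≈ 30.0°.

θ_min ≈ 30.0°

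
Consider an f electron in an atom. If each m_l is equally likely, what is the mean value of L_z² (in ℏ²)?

⟨L_z²⟩ = 4 ℏ²

An f state has l = 3.
m_l ∈ {-3, -2, -1, 0, 1, 2, 3}.
⟨L_z²⟩ = ℏ²·l(l+1)/3 = 4ℏ².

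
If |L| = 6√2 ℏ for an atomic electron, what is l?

l = 8

|L| = ℏ√(l(l+1)), so l(l+1) = 72.
The positive root is l = 8.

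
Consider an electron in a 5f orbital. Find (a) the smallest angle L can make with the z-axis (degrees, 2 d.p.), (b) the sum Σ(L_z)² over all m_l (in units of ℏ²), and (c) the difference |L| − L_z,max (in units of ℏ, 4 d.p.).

θ_min ≈ 30.00°; Σ(L_z)² = 28 ℏ²; |L|−L_z,max ≈ 0.4641ℏ

For 5f, l = 3.
cos θ_min = 3/√12, so θ_min ≈ 30.00°.
Σ m_l² = 28, so Σ(L_z)² = 28 ℏ².
|L| − L_z,max = (2√3 − 3)ℏ ≈ 0.4641ℏ.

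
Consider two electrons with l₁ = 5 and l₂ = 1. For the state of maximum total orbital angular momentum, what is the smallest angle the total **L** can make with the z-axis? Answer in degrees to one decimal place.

Angular momentum addition gives L = |l₁ − l₂|, …, l₁ + l₂.
So L can be 4, 5, 6.
The maximum is L = 6, with |L_tot| = ℏ√(6·7) = √42 ℏ.
The minimum angle with z is arccos(6/√42) ≈ 22.2°.

θ_min ≈ 22.2°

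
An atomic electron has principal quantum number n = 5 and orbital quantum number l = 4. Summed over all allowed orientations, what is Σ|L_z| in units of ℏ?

Σ|L_z| = 20 ℏ

m_l ∈ {-4, -3, -2, -1, 0, 1, 2, 3, 4}.
Σ|m_l| = 2(1+2+…+4) = 20.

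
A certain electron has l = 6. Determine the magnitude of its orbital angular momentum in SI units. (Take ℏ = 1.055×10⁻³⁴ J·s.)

|L| = 6.837×10⁻³⁴ J·s

|L| = ℏ√(l(l+1)) = ℏ√(6·7) = √42 ℏ
Numerically, |L| = 6.481 × (1.055×10⁻³⁴ J·s) = 6.837×10⁻³⁴ J·s.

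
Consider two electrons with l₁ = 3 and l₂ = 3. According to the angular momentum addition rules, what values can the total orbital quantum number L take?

The total orbital quantum number L ranges from |l₁ − l₂| to l₁ + l₂ in integer steps.
L ∈ {0, 1, 2, 3, 4, 5, 6}.

L = 0, 1, 2, 3, 4, 5, 6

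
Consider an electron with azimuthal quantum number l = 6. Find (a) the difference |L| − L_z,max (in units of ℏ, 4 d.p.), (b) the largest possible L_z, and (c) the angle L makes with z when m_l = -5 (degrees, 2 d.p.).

|L|−L_z,max ≈ 0.4807ℏ; L_z,max = 6ℏ; θ(m_l=-5) ≈ 140.49°

|L| − L_z,max = (√42 − 6)ℏ ≈ 0.4807ℏ.
L_z,max = lℏ = 6ℏ.
For m_l = -5: cos θ = -5/√42, θ ≈ 140.49°.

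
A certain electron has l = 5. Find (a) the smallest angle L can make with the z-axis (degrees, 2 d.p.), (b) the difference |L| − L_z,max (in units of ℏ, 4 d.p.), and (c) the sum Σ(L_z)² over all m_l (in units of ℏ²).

cos θ_min = 5/√30, so θ_min ≈ 24.09°.
|L| − L_z,max = (√30 − 5)ℏ ≈ 0.4772ℏ.
Σ m_l² = 110, so Σ(L_z)² = 110 ℏ².

θ_min ≈ 24.09°; |L|−L_z,max ≈ 0.4772ℏ; Σ(L_z)² = 110 ℏ²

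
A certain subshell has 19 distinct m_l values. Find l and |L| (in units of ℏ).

l = 9, |L| = 3√10 ℏ ≈ 9.487ℏ

19 = 2l + 1, so l = (19−1)/2 = 9.
Then |L| = √(l(l+1)) ℏ = 3√10 ℏ.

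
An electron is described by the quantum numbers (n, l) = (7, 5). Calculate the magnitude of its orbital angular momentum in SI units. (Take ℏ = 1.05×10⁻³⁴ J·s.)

|L| = 5.75×10⁻³⁴ J·s

|L| = ℏ√(l(l+1)) = ℏ√(5·6) = √30 ℏ
Numerically, |L| = 5.477 × (1.05×10⁻³⁴ J·s) = 5.75×10⁻³⁴ J·s.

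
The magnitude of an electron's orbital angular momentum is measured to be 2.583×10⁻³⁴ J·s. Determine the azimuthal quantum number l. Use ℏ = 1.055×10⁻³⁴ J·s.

l = 2

Dividing by ℏ: |L|/ℏ ≈ 2.448.
l(l+1) ≈ 2.448² ≈ 5.99, so l = 2.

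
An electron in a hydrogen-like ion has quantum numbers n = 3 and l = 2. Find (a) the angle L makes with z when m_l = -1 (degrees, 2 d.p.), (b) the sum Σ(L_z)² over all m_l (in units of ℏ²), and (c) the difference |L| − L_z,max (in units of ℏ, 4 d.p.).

For m_l = -1: cos θ = -1/√6, θ ≈ 114.09°.
Σ m_l² = 10, so Σ(L_z)² = 10 ℏ².
|L| − L_z,max = (√6 − 2)ℏ ≈ 0.4495ℏ.

θ(m_l=-1) ≈ 114.09°; Σ(L_z)² = 10 ℏ²; |L|−L_z,max ≈ 0.4495ℏ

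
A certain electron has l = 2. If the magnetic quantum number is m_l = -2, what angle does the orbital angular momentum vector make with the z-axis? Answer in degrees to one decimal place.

|L|² = l(l+1)ℏ² = 6ℏ², so |L| = √6 ℏ.
L_z = m_l ℏ = −2ℏ.
cos θ = L_z/|L| = -2/√6, so θ ≈ 144.7°.

θ ≈ 144.7°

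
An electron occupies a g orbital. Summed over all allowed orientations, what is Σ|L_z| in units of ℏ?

Σ|L_z| = 20 ℏ

For a g orbital, l = 4.
m_l runs from −4 to 4, i.e. {-4, -3, -2, -1, 0, 1, 2, 3, 4}.
Σ|m_l| = 2·4(4+1)/2 = 20.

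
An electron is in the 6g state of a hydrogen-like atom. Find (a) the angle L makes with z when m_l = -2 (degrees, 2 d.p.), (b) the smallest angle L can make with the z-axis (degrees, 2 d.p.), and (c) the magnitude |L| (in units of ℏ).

6g means n = 6, l = 4.
For m_l = -2: cos θ = -2/√20, θ ≈ 116.57°.
cos θ_min = 4/√20, so θ_min ≈ 26.57°.
|L| = ℏ√(4·5) = 2√5 ℏ ≈ 4.472ℏ.

θ(m_l=-2) ≈ 116.57°; θ_min ≈ 26.57°; |L| = 2√5 ℏ ≈ 4.472ℏ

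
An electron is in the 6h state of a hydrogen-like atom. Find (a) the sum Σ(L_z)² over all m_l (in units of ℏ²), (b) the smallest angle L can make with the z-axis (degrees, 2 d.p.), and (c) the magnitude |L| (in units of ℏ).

The 6h subshell has l = 5.
Σ m_l² = 110, so Σ(L_z)² = 110 ℏ².
cos θ_min = 5/√30, so θ_min ≈ 24.09°.
|L| = ℏ√(5·6) = √30 ℏ ≈ 5.477ℏ.

Σ(L_z)² = 110 ℏ²; θ_min ≈ 24.09°; |L| = √30 ℏ ≈ 5.477ℏ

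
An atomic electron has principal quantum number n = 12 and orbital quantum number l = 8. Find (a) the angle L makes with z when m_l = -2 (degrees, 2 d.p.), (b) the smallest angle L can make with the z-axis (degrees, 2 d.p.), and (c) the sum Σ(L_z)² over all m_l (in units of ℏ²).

θ(m_l=-2) ≈ 103.63°; θ_min ≈ 19.47°; Σ(L_z)² = 408 ℏ²

For m_l = -2: cos θ = -2/√72, θ ≈ 103.63°.
cos θ_min = 8/√72, so θ_min ≈ 19.47°.
Σ m_l² = 408, so Σ(L_z)² = 408 ℏ².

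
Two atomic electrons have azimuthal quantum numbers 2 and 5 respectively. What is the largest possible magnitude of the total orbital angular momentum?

Angular momentum addition gives L = |l₁ − l₂|, …, l₁ + l₂.
So L can be 3, 4, 5, 6, 7.
The largest magnitude corresponds to L = 7: |L_tot| = ℏ√(7·8) = 2√14 ℏ.

|L_tot|_max = 2√14 ℏ ≈ 7.483ℏ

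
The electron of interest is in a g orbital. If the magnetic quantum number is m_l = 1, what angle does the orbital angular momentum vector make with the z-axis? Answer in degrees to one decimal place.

θ ≈ 77.1°

A g state has l = 4.
|L| = √(l(l+1)) ℏ = 2√5 ℏ.
L_z = m_l ℏ = 1ℏ.
cos θ = L_z/|L| = 1/√20, so θ ≈ 77.1°.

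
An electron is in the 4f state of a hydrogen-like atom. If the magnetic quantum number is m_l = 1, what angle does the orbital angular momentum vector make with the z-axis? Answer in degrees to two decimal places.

θ ≈ 73.22°

4f means n = 4, l = 3.
|L| = ℏ√(l(l+1)) = 2√3 ℏ.
L_z = m_l ℏ = 1ℏ.
cos θ = L_z/|L| = 1/√12, so θ ≈ 73.22°.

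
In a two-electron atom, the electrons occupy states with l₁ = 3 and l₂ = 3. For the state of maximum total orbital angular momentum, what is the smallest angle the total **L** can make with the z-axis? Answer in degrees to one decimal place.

L runs from |3 − 3| = 0 to 3 + 3 = 6.
So L can be 0, 1, 2, 3, 4, 5, 6.
The maximum is L = 6, with |L_tot| = ℏ√(6·7) = √42 ℏ.
The minimum angle with z is arccos(6/√42) ≈ 22.2°.

θ_min ≈ 22.2°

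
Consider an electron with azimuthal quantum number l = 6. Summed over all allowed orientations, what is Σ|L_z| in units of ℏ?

m_l runs from −6 to 6, i.e. {-6, -5, -4, -3, -2, -1, 0, 1, 2, 3, 4, 5, 6}.
Σ|m_l| = l(l+1) = 42.

Σ|L_z| = 42 ℏ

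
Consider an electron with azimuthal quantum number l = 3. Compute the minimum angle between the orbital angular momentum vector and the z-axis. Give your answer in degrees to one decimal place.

|L|² = l(l+1)ℏ² = 12ℏ², so |L| = 2√3 ℏ.
The smallest angle corresponds to the largest L_z, i.e. m_l = l = 3, giving L_z = 3ℏ.
cos θ_min = 3/√12, so θ_min ≈ 30.0°.

θ_min ≈ 30.0°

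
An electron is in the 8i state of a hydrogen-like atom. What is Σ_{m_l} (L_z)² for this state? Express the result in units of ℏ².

8i means n = 8, l = 6.
m_l ∈ {-6, -5, -4, -3, -2, -1, 0, 1, 2, 3, 4, 5, 6}.
Σ m_l² = l(l+1)(2l+1)/3 = 6·7·13/3 = 182.

Σ(L_z)² = 182 ℏ²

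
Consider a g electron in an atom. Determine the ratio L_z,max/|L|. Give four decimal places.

L_z,max/|L| = 0.8944

The letter g corresponds to l = 4.
|L| = 2√5 ℏ ≈ 4.4721ℏ, while L_z,max = lℏ = 4ℏ.
L_z,max/|L| = 4/√20 = 0.8944.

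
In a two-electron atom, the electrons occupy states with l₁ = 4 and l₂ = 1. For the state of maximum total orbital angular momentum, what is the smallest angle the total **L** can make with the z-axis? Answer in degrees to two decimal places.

θ_min ≈ 24.09°

The total orbital quantum number L ranges from |l₁ − l₂| to l₁ + l₂ in integer steps.
L ∈ {3, 4, 5}.
The maximum is L = 5, with |L_tot| = ℏ√(5·6) = √30 ℏ.
The minimum angle with z is arccos(5/√30) ≈ 24.09°.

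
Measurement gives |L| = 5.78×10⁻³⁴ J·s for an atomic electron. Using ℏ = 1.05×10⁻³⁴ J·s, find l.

In units of ℏ, |L| ≈ 5.505.
(|L|/ℏ)² = l(l+1) ≈ 30.30 ⇒ l = 5.

l = 5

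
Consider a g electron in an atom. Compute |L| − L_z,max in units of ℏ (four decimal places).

For a g orbital, l = 4.
|L| = 2√5 ℏ ≈ 4.4721ℏ, while L_z,max = lℏ = 4ℏ.
The difference is (2√5 − 4)ℏ ≈ 0.4721ℏ.

|L| − L_z,max ≈ 0.4721ℏ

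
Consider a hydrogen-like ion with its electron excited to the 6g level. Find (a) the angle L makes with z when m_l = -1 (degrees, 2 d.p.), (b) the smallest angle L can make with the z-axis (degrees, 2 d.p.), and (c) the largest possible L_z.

The 6g level has l = 4.
For m_l = -1: cos θ = -1/√20, θ ≈ 102.92°.
cos θ_min = 4/√20, so θ_min ≈ 26.57°.
L_z,max = lℏ = 4ℏ.

θ(m_l=-1) ≈ 102.92°; θ_min ≈ 26.57°; L_z,max = 4ℏ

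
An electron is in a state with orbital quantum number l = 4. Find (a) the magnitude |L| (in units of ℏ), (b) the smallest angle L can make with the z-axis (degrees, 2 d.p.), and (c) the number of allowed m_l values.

|L| = 2√5 ℏ ≈ 4.472ℏ; θ_min ≈ 26.57°; 9 values

|L| = ℏ√(4·5) = 2√5 ℏ ≈ 4.472ℏ.
cos θ_min = 4/√20, so θ_min ≈ 26.57°.
There are 2l+1 = 9 values of m_l.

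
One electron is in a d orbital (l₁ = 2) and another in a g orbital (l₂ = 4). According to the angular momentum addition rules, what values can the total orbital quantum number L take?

L runs from |2 − 4| = 2 to 2 + 4 = 6.
So L can be 2, 3, 4, 5, 6.

L = 2, 3, 4, 5, 6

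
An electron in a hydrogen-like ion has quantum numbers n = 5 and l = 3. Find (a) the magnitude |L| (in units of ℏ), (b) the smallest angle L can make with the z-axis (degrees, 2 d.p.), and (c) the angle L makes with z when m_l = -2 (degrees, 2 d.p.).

|L| = 2√3 ℏ ≈ 3.464ℏ; θ_min ≈ 30.00°; θ(m_l=-2) ≈ 125.26°

|L| = ℏ√(3·4) = 2√3 ℏ ≈ 3.464ℏ.
cos θ_min = 3/√12, so θ_min ≈ 30.00°.
For m_l = -2: cos θ = -2/√12, θ ≈ 125.26°.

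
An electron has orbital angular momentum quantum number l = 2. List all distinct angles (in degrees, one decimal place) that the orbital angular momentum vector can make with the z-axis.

θ ∈ {35.3°, 65.9°, 90.0°, 114.1°, 144.7°}

|L| = √(l(l+1)) ℏ = √6 ℏ.
cos θ = m_l/√6 for each m_l ∈ {-2, -1, 0, 1, 2}.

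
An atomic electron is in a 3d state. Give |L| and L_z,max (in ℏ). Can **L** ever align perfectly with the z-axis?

3d means n = 3, l = 2.
|L| = √6 ℏ ≈ 2.4495ℏ, while L_z,max = lℏ = 2ℏ.
Since |L| > L_z,max, the vector can never point exactly along z; the closest it comes is θ_min = arccos(2/√6) ≈ 35.3°.

No: L_z,max = 2ℏ < |L| = √6 ℏ ≈ 2.449ℏ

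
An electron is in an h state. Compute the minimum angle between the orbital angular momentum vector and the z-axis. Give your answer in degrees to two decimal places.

θ_min ≈ 24.09°

For an h orbital, l = 5.
|L| = √(l(l+1)) ℏ = √30 ℏ.
The smallest angle corresponds to the largest L_z, i.e. m_l = l = 5, giving L_z = 5ℏ.
cos θ_min = 5/√30, so θ_min ≈ 24.09°.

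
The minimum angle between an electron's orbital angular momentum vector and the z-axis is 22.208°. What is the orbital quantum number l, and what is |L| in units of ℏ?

At minimum angle, m_l = l, so cos θ = l/√(l(l+1)); cos²θ = l/(l+1) = 0.8571.
Thus l = 0.8571/(1 − 0.8571) ≈ 6.
Then |L| = ℏ√(6·7) = √42 ℏ.

l = 6, |L| = √42 ℏ ≈ 6.481ℏ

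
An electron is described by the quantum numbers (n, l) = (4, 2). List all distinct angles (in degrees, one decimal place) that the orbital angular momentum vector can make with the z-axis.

θ ∈ {35.3°, 65.9°, 90.0°, 114.1°, 144.7°}

|L|² = l(l+1)ℏ² = 6ℏ², so |L| = √6 ℏ.
cos θ = m_l/√6 for each m_l ∈ {-2, -1, 0, 1, 2}.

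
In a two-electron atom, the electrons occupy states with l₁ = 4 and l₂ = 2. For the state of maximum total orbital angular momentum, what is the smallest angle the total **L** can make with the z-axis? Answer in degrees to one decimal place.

L runs from |4 − 2| = 2 to 4 + 2 = 6.
So L can be 2, 3, 4, 5, 6.
The maximum is L = 6, with |L_tot| = ℏ√(6·7) = √42 ℏ.
The minimum angle with z is arccos(6/√42) ≈ 22.2°.

θ_min ≈ 22.2°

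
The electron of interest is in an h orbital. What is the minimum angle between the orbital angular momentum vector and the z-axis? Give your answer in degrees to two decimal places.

An h state has l = 5.
|L| = ℏ√(l(l+1)) = √30 ℏ.
The smallest angle corresponds to the largest L_z, i.e. m_l = l = 5, giving L_z = 5ℏ.
cos θ_min = 5/√30, so θ_min ≈ 24.09°.

θ_min ≈ 24.09°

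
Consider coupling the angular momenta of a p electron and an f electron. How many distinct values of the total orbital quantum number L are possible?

3

Angular momentum addition gives L = |l₁ − l₂|, …, l₁ + l₂.
L ∈ {2, 3, 4}.
That is 3 values.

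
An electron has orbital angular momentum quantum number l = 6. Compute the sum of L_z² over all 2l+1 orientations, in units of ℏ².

m_l runs from −6 to 6, i.e. {-6, -5, -4, -3, -2, -1, 0, 1, 2, 3, 4, 5, 6}.
Σ m_l² = 2·(1 + 4 + 9 + 16 + 25 + 36) = 182.

Σ(L_z)² = 182 ℏ²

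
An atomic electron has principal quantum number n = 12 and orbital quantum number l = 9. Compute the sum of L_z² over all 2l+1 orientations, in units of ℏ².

Σ(L_z)² = 570 ℏ²

The allowed m_l values are -9, -8, -7, -6, -5, -4, -3, -2, -1, 0, 1, 2, 3, 4, 5, 6, 7, 8, 9.
Σ m_l² = l(l+1)(2l+1)/3 = 9·10·19/3 = 570.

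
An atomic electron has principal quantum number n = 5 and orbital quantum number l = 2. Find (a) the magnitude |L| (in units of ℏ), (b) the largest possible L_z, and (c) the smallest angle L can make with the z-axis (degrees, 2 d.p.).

|L| = ℏ√(2·3) = √6 ℏ ≈ 2.449ℏ.
L_z,max = lℏ = 2ℏ.
cos θ_min = 2/√6, so θ_min ≈ 35.26°.

|L| = √6 ℏ ≈ 2.449ℏ; L_z,max = 2ℏ; θ_min ≈ 35.26°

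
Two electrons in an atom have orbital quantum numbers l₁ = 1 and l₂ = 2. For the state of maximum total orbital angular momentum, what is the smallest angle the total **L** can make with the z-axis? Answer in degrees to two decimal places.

θ_min ≈ 30.00°

By the triangle rule, |l₁ − l₂| ≤ L ≤ l₁ + l₂.
So L can be 1, 2, 3.
The maximum is L = 3, with |L_tot| = ℏ√(3·4) = 2√3 ℏ.
The minimum angle with z is arccos(3/√12) ≈ 30.00°.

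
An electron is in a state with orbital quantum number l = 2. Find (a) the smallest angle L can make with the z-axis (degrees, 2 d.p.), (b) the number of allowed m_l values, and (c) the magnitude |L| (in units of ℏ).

cos θ_min = 2/√6, so θ_min ≈ 35.26°.
There are 2l+1 = 5 values of m_l.
|L| = ℏ√(2·3) = √6 ℏ ≈ 2.449ℏ.

θ_min ≈ 35.26°; 5 values; |L| = √6 ℏ ≈ 2.449ℏ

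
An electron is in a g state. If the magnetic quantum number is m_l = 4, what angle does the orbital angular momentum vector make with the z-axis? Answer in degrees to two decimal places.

A g state has l = 4.
|L|² = l(l+1)ℏ² = 20ℏ², so |L| = 2√5 ℏ.
L_z = m_l ℏ = 4ℏ.
cos θ = L_z/|L| = 4/√20, so θ ≈ 26.57°.

θ ≈ 26.57°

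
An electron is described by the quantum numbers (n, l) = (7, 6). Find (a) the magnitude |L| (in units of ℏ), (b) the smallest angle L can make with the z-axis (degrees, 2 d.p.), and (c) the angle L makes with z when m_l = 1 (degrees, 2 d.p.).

|L| = ℏ√(6·7) = √42 ℏ ≈ 6.481ℏ.
cos θ_min = 6/√42, so θ_min ≈ 22.21°.
For m_l = 1: cos θ = 1/√42, θ ≈ 81.12°.

|L| = √42 ℏ ≈ 6.481ℏ; θ_min ≈ 22.21°; θ(m_l=1) ≈ 81.12°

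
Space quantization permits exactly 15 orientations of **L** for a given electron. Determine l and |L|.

2l + 1 = 15 ⇒ l = 7.
|L| = ℏ√(l(l+1)) = ℏ√(7·8) = 2√14 ℏ.

l = 7, |L| = 2√14 ℏ ≈ 7.483ℏ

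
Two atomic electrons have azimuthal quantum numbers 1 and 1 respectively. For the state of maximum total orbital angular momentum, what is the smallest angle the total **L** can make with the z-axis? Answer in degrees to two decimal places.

The total orbital quantum number L ranges from |l₁ − l₂| to l₁ + l₂ in integer steps.
L ∈ {0, 1, 2}.
The maximum is L = 2, with |L_tot| = ℏ√(2·3) = √6 ℏ.
The minimum angle with z is arccos(2/√6) ≈ 35.26°.

θ_min ≈ 35.26°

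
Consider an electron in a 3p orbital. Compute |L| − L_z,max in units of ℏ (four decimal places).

|L| − L_z,max ≈ 0.4142ℏ

3p means n = 3, l = 1.
|L| = √2 ℏ ≈ 1.4142ℏ, while L_z,max = lℏ = 1ℏ.
The difference is (√2 − 1)ℏ ≈ 0.4142ℏ.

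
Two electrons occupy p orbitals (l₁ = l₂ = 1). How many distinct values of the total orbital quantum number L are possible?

3

By the triangle rule, |l₁ − l₂| ≤ L ≤ l₁ + l₂.
L ∈ {0, 1, 2}.
That is 3 values.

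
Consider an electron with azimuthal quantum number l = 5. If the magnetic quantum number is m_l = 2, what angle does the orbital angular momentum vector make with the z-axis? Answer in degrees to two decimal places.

|L|² = l(l+1)ℏ² = 30ℏ², so |L| = √30 ℏ.
L_z = m_l ℏ = 2ℏ.
cos θ = L_z/|L| = 2/√30, so θ ≈ 68.58°.

θ ≈ 68.58°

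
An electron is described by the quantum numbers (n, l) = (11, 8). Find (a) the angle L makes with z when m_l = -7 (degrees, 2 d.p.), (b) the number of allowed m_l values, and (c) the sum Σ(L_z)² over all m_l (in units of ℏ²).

θ(m_l=-7) ≈ 145.58°; 17 values; Σ(L_z)² = 408 ℏ²

For m_l = -7: cos θ = -7/√72, θ ≈ 145.58°.
There are 2l+1 = 17 values of m_l.
Σ m_l² = 408, so Σ(L_z)² = 408 ℏ².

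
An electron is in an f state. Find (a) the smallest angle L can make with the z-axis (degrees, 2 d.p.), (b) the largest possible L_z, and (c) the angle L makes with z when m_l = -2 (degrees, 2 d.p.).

The letter f corresponds to l = 3.
cos θ_min = 3/√12, so θ_min ≈ 30.00°.
L_z,max = lℏ = 3ℏ.
For m_l = -2: cos θ = -2/√12, θ ≈ 125.26°.

θ_min ≈ 30.00°; L_z,max = 3ℏ; θ(m_l=-2) ≈ 125.26°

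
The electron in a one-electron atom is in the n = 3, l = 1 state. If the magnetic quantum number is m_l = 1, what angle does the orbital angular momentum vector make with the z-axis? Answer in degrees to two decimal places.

θ ≈ 45.00°

|L| = ℏ√(l(l+1)) = √2 ℏ.
L_z = m_l ℏ = 1ℏ.
cos θ = L_z/|L| = 1/√2, so θ ≈ 45.00°.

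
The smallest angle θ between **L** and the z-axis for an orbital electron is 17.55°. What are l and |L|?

cos²θ_min = l/(l+1) = 0.9091.
Thus l = 0.9091/(1 − 0.9091) ≈ 10.
Then |L| = ℏ√(10·11) = √110 ℏ.

l = 10, |L| = √110 ℏ ≈ 10.488ℏ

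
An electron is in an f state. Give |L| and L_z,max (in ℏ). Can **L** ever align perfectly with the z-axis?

No: L_z,max = 3ℏ < |L| = 2√3 ℏ ≈ 3.464ℏ

For an f orbital, l = 3.
|L| = 2√3 ℏ ≈ 3.4641ℏ, while L_z,max = lℏ = 3ℏ.
Since |L| > L_z,max, the vector can never point exactly along z; the closest it comes is θ_min = arccos(3/√12) ≈ 30.0°.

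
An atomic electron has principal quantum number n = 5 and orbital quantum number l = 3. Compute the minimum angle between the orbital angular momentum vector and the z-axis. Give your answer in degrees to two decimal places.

|L| = ℏ√(l(l+1)) = 2√3 ℏ.
The smallest angle corresponds to the largest L_z, i.e. m_l = l = 3, giving L_z = 3ℏ.
cos θ_min = 3/√12, so θ_min ≈ 30.00°.

θ_min ≈ 30.00°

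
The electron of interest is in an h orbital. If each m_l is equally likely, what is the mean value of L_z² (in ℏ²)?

⟨L_z²⟩ = 10 ℏ²

The letter h corresponds to l = 5.
The allowed m_l values are -5, -4, -3, -2, -1, 0, 1, 2, 3, 4, 5.
⟨L_z²⟩ = ℏ²·l(l+1)/3 = 10ℏ².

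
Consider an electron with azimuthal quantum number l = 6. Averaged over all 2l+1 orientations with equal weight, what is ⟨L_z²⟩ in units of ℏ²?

⟨L_z²⟩ = 14 ℏ²

m_l ∈ {-6, -5, -4, -3, -2, -1, 0, 1, 2, 3, 4, 5, 6}.
⟨L_z²⟩ = ℏ²·(Σ m_l²)/(2l+1) = ℏ²·182/13 = 14ℏ².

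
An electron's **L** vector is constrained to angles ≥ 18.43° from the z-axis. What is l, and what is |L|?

l = 9, |L| = 3√10 ℏ ≈ 9.487ℏ

cos θ_min = l/√(l(l+1)) = √(l/(l+1)), so l/(l+1) = cos²(18.43°) = 0.9001.
l = cos²θ/sin²θ ≈ 9.
Then |L| = ℏ√(9·10) = 3√10 ℏ.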